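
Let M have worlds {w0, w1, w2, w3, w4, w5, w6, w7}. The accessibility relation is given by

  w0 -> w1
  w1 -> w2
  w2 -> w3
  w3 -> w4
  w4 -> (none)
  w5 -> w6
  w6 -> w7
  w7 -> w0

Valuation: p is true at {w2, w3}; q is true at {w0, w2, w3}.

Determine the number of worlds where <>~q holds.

w0: successors {w1}; ~q there: w1:T. ✓
w1: successors {w2}; ~q there: w2:F. ✗
w2: successors {w3}; ~q there: w3:F. ✗
w3: successors {w4}; ~q there: w4:T. ✓
w4: no successors, so <>~q fails. ✗
w5: successors {w6}; ~q there: w6:T. ✓
w6: successors {w7}; ~q there: w7:T. ✓
w7: successors {w0}; ~q there: w0:F. ✗
Satisfying worlds: {w0, w3, w5, w6}.

4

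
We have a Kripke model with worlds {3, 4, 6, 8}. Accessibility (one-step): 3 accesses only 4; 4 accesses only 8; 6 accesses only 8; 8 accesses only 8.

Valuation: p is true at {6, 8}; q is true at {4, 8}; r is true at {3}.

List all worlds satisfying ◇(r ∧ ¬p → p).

{3, 4, 6, 8}

3: successors {4}; r ∧ ¬p → p there: 4:T. ✓
4: successors {8}; r ∧ ¬p → p there: 8:T. ✓
6: successors {8}; r ∧ ¬p → p there: 8:T. ✓
8: successors {8}; r ∧ ¬p → p there: 8:T. ✓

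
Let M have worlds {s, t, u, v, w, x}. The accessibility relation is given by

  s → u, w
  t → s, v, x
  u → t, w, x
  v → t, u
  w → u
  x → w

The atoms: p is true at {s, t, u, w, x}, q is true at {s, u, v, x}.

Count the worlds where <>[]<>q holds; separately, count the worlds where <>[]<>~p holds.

For <>[]<>q:
s: successors {u, w}; []<>q there: u:F, w:T. ✓
t: successors {s, v, x}; []<>q there: s:T, v:T, x:T. ✓
u: successors {t, w, x}; []<>q there: t:F, w:T, x:T. ✓
v: successors {t, u}; []<>q there: t:F, u:F. ✗
w: successors {u}; []<>q there: u:F. ✗
x: successors {w}; []<>q there: w:T. ✓
— 4 worlds.
For <>[]<>~p:
s: successors {u, w}; []<>~p there: u:F, w:F. ✗
t: successors {s, v, x}; []<>~p there: s:F, v:F, x:F. ✗
u: successors {t, w, x}; []<>~p there: t:F, w:F, x:F. ✗
v: successors {t, u}; []<>~p there: t:F, u:F. ✗
w: successors {u}; []<>~p there: u:F. ✗
x: successors {w}; []<>~p there: w:F. ✗
— 0 worlds.

4 and 0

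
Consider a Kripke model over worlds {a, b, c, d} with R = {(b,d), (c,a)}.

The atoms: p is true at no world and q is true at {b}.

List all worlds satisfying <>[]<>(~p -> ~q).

a: no successors, so <>[]<>(~p -> ~q) fails. ✗
b: successors {d}; []<>(~p -> ~q) there: d:T. ✓
c: successors {a}; []<>(~p -> ~q) there: a:T. ✓
d: no successors, so <>[]<>(~p -> ~q) fails. ✗

{b, c}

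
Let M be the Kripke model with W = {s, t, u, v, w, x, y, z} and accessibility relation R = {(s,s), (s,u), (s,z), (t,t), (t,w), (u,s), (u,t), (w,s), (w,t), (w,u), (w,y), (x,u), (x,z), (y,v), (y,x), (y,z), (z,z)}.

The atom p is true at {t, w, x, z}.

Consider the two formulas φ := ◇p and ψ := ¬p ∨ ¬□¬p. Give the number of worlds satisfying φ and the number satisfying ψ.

For ◇p:
s: successors {s, u, z}; p there: s:F, u:F, z:T. ✓
t: successors {t, w}; p there: t:T, w:T. ✓
u: successors {s, t}; p there: s:F, t:T. ✓
v: no successors, so ◇p fails. ✗
w: successors {s, t, u, y}; p there: s:F, t:T, u:F, y:F. ✓
x: successors {u, z}; p there: u:F, z:T. ✓
y: successors {v, x, z}; p there: v:F, x:T, z:T. ✓
z: successors {z}; p there: z:T. ✓
— 7 worlds.
For ¬p ∨ ¬□¬p:
s: ¬p is T, ¬□¬p is T. ✓
t: ¬p is F, ¬□¬p is T. ✓
u: ¬p is T, ¬□¬p is T. ✓
v: ¬p is T, ¬□¬p is F. ✓
w: ¬p is F, ¬□¬p is T. ✓
x: ¬p is F, ¬□¬p is T. ✓
y: ¬p is T, ¬□¬p is T. ✓
z: ¬p is F, ¬□¬p is T. ✓
— 8 worlds.

7 and 8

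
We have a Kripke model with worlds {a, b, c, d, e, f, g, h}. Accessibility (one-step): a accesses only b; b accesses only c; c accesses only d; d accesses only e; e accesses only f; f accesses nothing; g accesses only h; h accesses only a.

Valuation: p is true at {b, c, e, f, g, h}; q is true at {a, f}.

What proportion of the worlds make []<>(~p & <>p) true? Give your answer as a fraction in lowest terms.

3/8

a: successors {b}; <>(~p & <>p) there: b:F. ✗
b: successors {c}; <>(~p & <>p) there: c:T. ✓
c: successors {d}; <>(~p & <>p) there: d:F. ✗
d: successors {e}; <>(~p & <>p) there: e:F. ✗
e: successors {f}; <>(~p & <>p) there: f:F. ✗
f: no successors, so []<>(~p & <>p) holds vacuously. ✓
g: successors {h}; <>(~p & <>p) there: h:T. ✓
h: successors {a}; <>(~p & <>p) there: a:F. ✗
That's 3 of 8 worlds, so 3/8.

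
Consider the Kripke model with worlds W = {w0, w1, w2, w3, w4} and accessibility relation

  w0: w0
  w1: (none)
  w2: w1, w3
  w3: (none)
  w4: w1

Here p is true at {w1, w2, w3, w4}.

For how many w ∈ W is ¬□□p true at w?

1

w0: □□p is F. ✓
w1: □□p is T. ✗
w2: □□p is T. ✗
w3: □□p is T. ✗
w4: □□p is T. ✗
Satisfying worlds: {w0}.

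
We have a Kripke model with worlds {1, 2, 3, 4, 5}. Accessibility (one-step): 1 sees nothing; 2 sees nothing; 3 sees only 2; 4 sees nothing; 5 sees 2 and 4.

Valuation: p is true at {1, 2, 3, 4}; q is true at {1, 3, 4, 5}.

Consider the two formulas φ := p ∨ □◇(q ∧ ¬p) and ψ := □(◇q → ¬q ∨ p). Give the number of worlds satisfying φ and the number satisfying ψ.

4 and 5

For p ∨ □◇(q ∧ ¬p):
1: p is T, □◇(q ∧ ¬p) is T. ✓
2: p is T, □◇(q ∧ ¬p) is T. ✓
3: p is T, □◇(q ∧ ¬p) is F. ✓
4: p is T, □◇(q ∧ ¬p) is T. ✓
5: p is F, □◇(q ∧ ¬p) is F. ✗
— 4 worlds.
For □(◇q → ¬q ∨ p):
1: no successors, so □(◇q → ¬q ∨ p) holds vacuously. ✓
2: no successors, so □(◇q → ¬q ∨ p) holds vacuously. ✓
3: successors {2}; ◇q → ¬q ∨ p there: 2:T. ✓
4: no successors, so □(◇q → ¬q ∨ p) holds vacuously. ✓
5: successors {2, 4}; ◇q → ¬q ∨ p there: 2:T, 4:T. ✓
— 5 worlds.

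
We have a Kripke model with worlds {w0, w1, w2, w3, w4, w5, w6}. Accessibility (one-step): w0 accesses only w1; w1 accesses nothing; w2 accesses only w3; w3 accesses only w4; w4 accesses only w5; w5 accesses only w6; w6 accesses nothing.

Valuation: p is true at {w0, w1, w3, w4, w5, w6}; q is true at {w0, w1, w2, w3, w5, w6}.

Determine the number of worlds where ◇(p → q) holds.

w0: successors {w1}; p → q there: w1:T. ✓
w1: no successors, so ◇(p → q) fails. ✗
w2: successors {w3}; p → q there: w3:T. ✓
w3: successors {w4}; p → q there: w4:F. ✗
w4: successors {w5}; p → q there: w5:T. ✓
w5: successors {w6}; p → q there: w6:T. ✓
w6: no successors, so ◇(p → q) fails. ✗
Satisfying worlds: {w0, w2, w4, w5}.

4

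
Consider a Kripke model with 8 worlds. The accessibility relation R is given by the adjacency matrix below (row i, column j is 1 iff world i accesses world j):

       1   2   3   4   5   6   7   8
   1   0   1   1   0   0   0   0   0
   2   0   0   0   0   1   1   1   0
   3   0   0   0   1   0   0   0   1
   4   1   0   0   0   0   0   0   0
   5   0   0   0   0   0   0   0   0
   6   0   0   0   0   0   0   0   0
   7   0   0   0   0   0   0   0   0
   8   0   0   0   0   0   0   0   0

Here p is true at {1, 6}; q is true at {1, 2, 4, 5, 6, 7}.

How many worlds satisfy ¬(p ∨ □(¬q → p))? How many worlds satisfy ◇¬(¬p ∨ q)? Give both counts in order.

For ¬(p ∨ □(¬q → p)):
1: p ∨ □(¬q → p) is T. ✗
2: p ∨ □(¬q → p) is T. ✗
3: p ∨ □(¬q → p) is F. ✓
4: p ∨ □(¬q → p) is T. ✗
5: p ∨ □(¬q → p) is T. ✗
6: p ∨ □(¬q → p) is T. ✗
7: p ∨ □(¬q → p) is T. ✗
8: p ∨ □(¬q → p) is T. ✗
— 1 world.
For ◇¬(¬p ∨ q):
1: successors {2, 3}; ¬(¬p ∨ q) there: 2:F, 3:F. ✗
2: successors {5, 6, 7}; ¬(¬p ∨ q) there: 5:F, 6:F, 7:F. ✗
3: successors {4, 8}; ¬(¬p ∨ q) there: 4:F, 8:F. ✗
4: successors {1}; ¬(¬p ∨ q) there: 1:F. ✗
5: no successors, so ◇¬(¬p ∨ q) fails. ✗
6: no successors, so ◇¬(¬p ∨ q) fails. ✗
7: no successors, so ◇¬(¬p ∨ q) fails. ✗
8: no successors, so ◇¬(¬p ∨ q) fails. ✗
— 0 worlds.

1 and 0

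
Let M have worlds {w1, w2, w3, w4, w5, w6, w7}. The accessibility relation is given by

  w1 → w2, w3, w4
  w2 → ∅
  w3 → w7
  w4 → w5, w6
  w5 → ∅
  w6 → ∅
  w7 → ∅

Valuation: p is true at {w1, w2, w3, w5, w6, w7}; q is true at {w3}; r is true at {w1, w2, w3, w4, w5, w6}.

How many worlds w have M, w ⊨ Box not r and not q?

w1: Box not r is F, not q is T. ✗
w2: Box not r is T, not q is T. ✓
w3: Box not r is T, not q is F. ✗
w4: Box not r is F, not q is T. ✗
w5: Box not r is T, not q is T. ✓
w6: Box not r is T, not q is T. ✓
w7: Box not r is T, not q is T. ✓
Satisfying worlds: {w2, w5, w6, w7}.

4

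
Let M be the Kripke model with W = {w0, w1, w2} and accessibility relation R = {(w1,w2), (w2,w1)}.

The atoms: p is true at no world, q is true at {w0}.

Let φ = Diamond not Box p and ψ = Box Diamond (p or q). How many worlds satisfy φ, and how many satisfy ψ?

2 and 1

For Diamond not Box p:
w0: no successors, so Diamond not Box p fails. ✗
w1: successors {w2}; not Box p there: w2:T. ✓
w2: successors {w1}; not Box p there: w1:T. ✓
— 2 worlds.
For Box Diamond (p or q):
w0: no successors, so Box Diamond (p or q) holds vacuously. ✓
w1: successors {w2}; Diamond (p or q) there: w2:F. ✗
w2: successors {w1}; Diamond (p or q) there: w1:F. ✗
— 1 world.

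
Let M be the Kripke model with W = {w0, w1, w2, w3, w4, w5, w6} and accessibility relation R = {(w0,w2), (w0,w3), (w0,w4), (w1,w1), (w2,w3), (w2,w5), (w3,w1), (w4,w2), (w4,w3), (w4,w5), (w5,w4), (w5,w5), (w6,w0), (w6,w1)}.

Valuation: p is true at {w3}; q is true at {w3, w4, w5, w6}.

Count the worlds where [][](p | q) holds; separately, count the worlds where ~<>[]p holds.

0 and 7

For [][](p | q):
w0: successors {w2, w3, w4}; [](p | q) there: w2:T, w3:F, w4:F. ✗
w1: successors {w1}; [](p | q) there: w1:F. ✗
w2: successors {w3, w5}; [](p | q) there: w3:F, w5:T. ✗
w3: successors {w1}; [](p | q) there: w1:F. ✗
w4: successors {w2, w3, w5}; [](p | q) there: w2:T, w3:F, w5:T. ✗
w5: successors {w4, w5}; [](p | q) there: w4:F, w5:T. ✗
w6: successors {w0, w1}; [](p | q) there: w0:F, w1:F. ✗
— 0 worlds.
For ~<>[]p:
w0: <>[]p is F. ✓
w1: <>[]p is F. ✓
w2: <>[]p is F. ✓
w3: <>[]p is F. ✓
w4: <>[]p is F. ✓
w5: <>[]p is F. ✓
w6: <>[]p is F. ✓
— 7 worlds.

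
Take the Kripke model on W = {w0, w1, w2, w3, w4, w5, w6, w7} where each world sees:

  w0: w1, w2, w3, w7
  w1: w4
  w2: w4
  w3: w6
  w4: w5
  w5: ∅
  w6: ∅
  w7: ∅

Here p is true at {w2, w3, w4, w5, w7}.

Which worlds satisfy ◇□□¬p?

{w0, w1, w2, w3, w4}

w0: successors {w1, w2, w3, w7}; □□¬p there: w1:F, w2:F, w3:T, w7:T. ✓
w1: successors {w4}; □□¬p there: w4:T. ✓
w2: successors {w4}; □□¬p there: w4:T. ✓
w3: successors {w6}; □□¬p there: w6:T. ✓
w4: successors {w5}; □□¬p there: w5:T. ✓
w5: no successors, so ◇□□¬p fails. ✗
w6: no successors, so ◇□□¬p fails. ✗
w7: no successors, so ◇□□¬p fails. ✗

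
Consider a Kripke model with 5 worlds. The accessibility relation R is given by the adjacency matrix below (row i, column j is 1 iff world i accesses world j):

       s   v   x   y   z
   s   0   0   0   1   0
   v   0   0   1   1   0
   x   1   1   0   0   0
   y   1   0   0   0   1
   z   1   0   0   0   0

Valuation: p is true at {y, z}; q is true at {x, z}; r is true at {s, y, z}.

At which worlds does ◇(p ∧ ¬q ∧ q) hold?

∅

s: successors {y}; p ∧ ¬q ∧ q there: y:F. ✗
v: successors {x, y}; p ∧ ¬q ∧ q there: x:F, y:F. ✗
x: successors {s, v}; p ∧ ¬q ∧ q there: s:F, v:F. ✗
y: successors {s, z}; p ∧ ¬q ∧ q there: s:F, z:F. ✗
z: successors {s}; p ∧ ¬q ∧ q there: s:F. ✗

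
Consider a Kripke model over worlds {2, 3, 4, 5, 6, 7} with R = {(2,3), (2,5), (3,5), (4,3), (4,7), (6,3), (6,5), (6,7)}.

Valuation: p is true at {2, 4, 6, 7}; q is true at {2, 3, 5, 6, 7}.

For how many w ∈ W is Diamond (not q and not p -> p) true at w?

4

2: successors {3, 5}; not q and not p -> p there: 3:T, 5:T. ✓
3: successors {5}; not q and not p -> p there: 5:T. ✓
4: successors {3, 7}; not q and not p -> p there: 3:T, 7:T. ✓
5: no successors, so Diamond (not q and not p -> p) fails. ✗
6: successors {3, 5, 7}; not q and not p -> p there: 3:T, 5:T, 7:T. ✓
7: no successors, so Diamond (not q and not p -> p) fails. ✗
Satisfying worlds: {2, 3, 4, 6}.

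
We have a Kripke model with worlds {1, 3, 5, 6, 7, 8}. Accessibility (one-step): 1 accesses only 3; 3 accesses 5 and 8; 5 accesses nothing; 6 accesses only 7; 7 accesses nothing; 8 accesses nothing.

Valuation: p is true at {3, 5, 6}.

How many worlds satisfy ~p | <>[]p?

1: ~p is T, <>[]p is F. ✓
3: ~p is F, <>[]p is T. ✓
5: ~p is F, <>[]p is F. ✗
6: ~p is F, <>[]p is T. ✓
7: ~p is T, <>[]p is F. ✓
8: ~p is T, <>[]p is F. ✓
Satisfying worlds: {1, 3, 6, 7, 8}.

5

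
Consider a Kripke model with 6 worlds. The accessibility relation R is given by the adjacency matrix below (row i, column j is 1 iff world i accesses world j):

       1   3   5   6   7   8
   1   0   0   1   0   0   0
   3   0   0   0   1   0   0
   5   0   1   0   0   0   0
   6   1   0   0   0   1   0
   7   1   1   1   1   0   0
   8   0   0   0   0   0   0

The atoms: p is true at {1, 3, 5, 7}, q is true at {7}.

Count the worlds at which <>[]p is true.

1: successors {5}; []p there: 5:T. ✓
3: successors {6}; []p there: 6:T. ✓
5: successors {3}; []p there: 3:F. ✗
6: successors {1, 7}; []p there: 1:T, 7:F. ✓
7: successors {1, 3, 5, 6}; []p there: 1:T, 3:F, 5:T, 6:T. ✓
8: no successors, so <>[]p fails. ✗
Satisfying worlds: {1, 3, 6, 7}.

4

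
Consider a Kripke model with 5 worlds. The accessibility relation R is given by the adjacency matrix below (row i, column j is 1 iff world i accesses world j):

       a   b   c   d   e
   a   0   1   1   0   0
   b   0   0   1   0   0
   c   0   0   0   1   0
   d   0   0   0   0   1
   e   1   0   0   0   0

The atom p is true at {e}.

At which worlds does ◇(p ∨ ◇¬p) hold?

a: successors {b, c}; p ∨ ◇¬p there: b:T, c:T. ✓
b: successors {c}; p ∨ ◇¬p there: c:T. ✓
c: successors {d}; p ∨ ◇¬p there: d:F. ✗
d: successors {e}; p ∨ ◇¬p there: e:T. ✓
e: successors {a}; p ∨ ◇¬p there: a:T. ✓

{a, b, d, e}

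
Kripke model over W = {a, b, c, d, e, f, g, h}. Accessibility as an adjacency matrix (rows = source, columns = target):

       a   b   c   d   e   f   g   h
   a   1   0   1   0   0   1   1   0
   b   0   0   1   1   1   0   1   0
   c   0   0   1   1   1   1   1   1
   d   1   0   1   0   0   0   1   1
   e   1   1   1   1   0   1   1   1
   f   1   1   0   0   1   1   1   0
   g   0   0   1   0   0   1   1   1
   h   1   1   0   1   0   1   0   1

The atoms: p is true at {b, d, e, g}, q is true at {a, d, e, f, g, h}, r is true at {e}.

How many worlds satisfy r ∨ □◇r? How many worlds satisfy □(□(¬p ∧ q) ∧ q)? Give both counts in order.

For r ∨ □◇r:
a: r is F, □◇r is F. ✗
b: r is F, □◇r is F. ✗
c: r is F, □◇r is F. ✗
d: r is F, □◇r is F. ✗
e: r is T, □◇r is F. ✓
f: r is F, □◇r is F. ✗
g: r is F, □◇r is F. ✗
h: r is F, □◇r is F. ✗
— 1 world.
For □(□(¬p ∧ q) ∧ q):
a: successors {a, c, f, g}; □(¬p ∧ q) ∧ q there: a:F, c:F, f:F, g:F. ✗
b: successors {c, d, e, g}; □(¬p ∧ q) ∧ q there: c:F, d:F, e:F, g:F. ✗
c: successors {c, d, e, f, g, h}; □(¬p ∧ q) ∧ q there: c:F, d:F, e:F, f:F, g:F, h:F. ✗
d: successors {a, c, g, h}; □(¬p ∧ q) ∧ q there: a:F, c:F, g:F, h:F. ✗
e: successors {a, b, c, d, f, g, h}; □(¬p ∧ q) ∧ q there: a:F, b:F, c:F, d:F, f:F, g:F, h:F. ✗
f: successors {a, b, e, f, g}; □(¬p ∧ q) ∧ q there: a:F, b:F, e:F, f:F, g:F. ✗
g: successors {c, f, g, h}; □(¬p ∧ q) ∧ q there: c:F, f:F, g:F, h:F. ✗
h: successors {a, b, d, f, h}; □(¬p ∧ q) ∧ q there: a:F, b:F, d:F, f:F, h:F. ✗
— 0 worlds.

1 and 0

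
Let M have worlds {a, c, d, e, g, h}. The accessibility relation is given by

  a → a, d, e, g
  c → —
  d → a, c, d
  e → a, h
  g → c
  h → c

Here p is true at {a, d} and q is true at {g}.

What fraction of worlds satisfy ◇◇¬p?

1/2

a: successors {a, d, e, g}; ◇¬p there: a:T, d:T, e:T, g:T. ✓
c: no successors, so ◇◇¬p fails. ✗
d: successors {a, c, d}; ◇¬p there: a:T, c:F, d:T. ✓
e: successors {a, h}; ◇¬p there: a:T, h:T. ✓
g: successors {c}; ◇¬p there: c:F. ✗
h: successors {c}; ◇¬p there: c:F. ✗
That's 3 of 6 worlds, so 3/6 = 1/2.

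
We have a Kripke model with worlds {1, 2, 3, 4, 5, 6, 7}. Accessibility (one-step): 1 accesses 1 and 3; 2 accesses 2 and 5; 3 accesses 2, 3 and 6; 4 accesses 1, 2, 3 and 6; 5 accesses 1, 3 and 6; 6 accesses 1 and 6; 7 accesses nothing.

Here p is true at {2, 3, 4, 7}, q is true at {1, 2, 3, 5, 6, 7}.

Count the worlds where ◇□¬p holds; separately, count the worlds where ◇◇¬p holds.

For ◇□¬p:
1: successors {1, 3}; □¬p there: 1:F, 3:F. ✗
2: successors {2, 5}; □¬p there: 2:F, 5:F. ✗
3: successors {2, 3, 6}; □¬p there: 2:F, 3:F, 6:T. ✓
4: successors {1, 2, 3, 6}; □¬p there: 1:F, 2:F, 3:F, 6:T. ✓
5: successors {1, 3, 6}; □¬p there: 1:F, 3:F, 6:T. ✓
6: successors {1, 6}; □¬p there: 1:F, 6:T. ✓
7: no successors, so ◇□¬p fails. ✗
— 4 worlds.
For ◇◇¬p:
1: successors {1, 3}; ◇¬p there: 1:T, 3:T. ✓
2: successors {2, 5}; ◇¬p there: 2:T, 5:T. ✓
3: successors {2, 3, 6}; ◇¬p there: 2:T, 3:T, 6:T. ✓
4: successors {1, 2, 3, 6}; ◇¬p there: 1:T, 2:T, 3:T, 6:T. ✓
5: successors {1, 3, 6}; ◇¬p there: 1:T, 3:T, 6:T. ✓
6: successors {1, 6}; ◇¬p there: 1:T, 6:T. ✓
7: no successors, so ◇◇¬p fails. ✗
— 6 worlds.

4 and 6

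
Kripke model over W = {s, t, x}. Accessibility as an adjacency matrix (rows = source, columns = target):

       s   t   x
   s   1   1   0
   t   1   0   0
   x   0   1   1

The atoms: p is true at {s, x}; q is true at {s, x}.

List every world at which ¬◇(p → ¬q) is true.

{t}

s: ◇(p → ¬q) is T. ✗
t: ◇(p → ¬q) is F. ✓
x: ◇(p → ¬q) is T. ✗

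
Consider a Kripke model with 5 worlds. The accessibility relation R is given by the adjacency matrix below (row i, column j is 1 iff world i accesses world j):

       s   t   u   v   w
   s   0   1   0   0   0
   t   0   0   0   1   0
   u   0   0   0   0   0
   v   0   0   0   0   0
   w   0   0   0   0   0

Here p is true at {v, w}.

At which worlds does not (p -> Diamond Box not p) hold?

s: p -> Diamond Box not p is T. ✗
t: p -> Diamond Box not p is T. ✗
u: p -> Diamond Box not p is T. ✗
v: p -> Diamond Box not p is F. ✓
w: p -> Diamond Box not p is F. ✓

{v, w}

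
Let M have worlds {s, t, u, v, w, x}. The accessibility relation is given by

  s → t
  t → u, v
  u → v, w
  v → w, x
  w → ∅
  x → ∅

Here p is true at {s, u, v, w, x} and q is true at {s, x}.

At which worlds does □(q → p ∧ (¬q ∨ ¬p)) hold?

s: successors {t}; q → p ∧ (¬q ∨ ¬p) there: t:T. ✓
t: successors {u, v}; q → p ∧ (¬q ∨ ¬p) there: u:T, v:T. ✓
u: successors {v, w}; q → p ∧ (¬q ∨ ¬p) there: v:T, w:T. ✓
v: successors {w, x}; q → p ∧ (¬q ∨ ¬p) there: w:T, x:F. ✗
w: no successors, so □(q → p ∧ (¬q ∨ ¬p)) holds vacuously. ✓
x: no successors, so □(q → p ∧ (¬q ∨ ¬p)) holds vacuously. ✓

{s, t, u, w, x}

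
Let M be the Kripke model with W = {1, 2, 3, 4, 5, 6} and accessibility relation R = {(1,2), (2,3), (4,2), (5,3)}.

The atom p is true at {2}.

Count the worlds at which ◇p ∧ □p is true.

2

1: ◇p is T, □p is T. ✓
2: ◇p is F, □p is F. ✗
3: ◇p is F, □p is T. ✗
4: ◇p is T, □p is T. ✓
5: ◇p is F, □p is F. ✗
6: ◇p is F, □p is T. ✗
Satisfying worlds: {1, 4}.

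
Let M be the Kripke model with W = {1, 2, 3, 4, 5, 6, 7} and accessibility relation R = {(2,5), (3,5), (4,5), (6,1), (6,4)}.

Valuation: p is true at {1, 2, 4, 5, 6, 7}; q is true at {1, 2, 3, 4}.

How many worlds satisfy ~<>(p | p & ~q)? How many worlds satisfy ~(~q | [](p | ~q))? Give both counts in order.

3 and 0

For ~<>(p | p & ~q):
1: <>(p | p & ~q) is F. ✓
2: <>(p | p & ~q) is T. ✗
3: <>(p | p & ~q) is T. ✗
4: <>(p | p & ~q) is T. ✗
5: <>(p | p & ~q) is F. ✓
6: <>(p | p & ~q) is T. ✗
7: <>(p | p & ~q) is F. ✓
— 3 worlds.
For ~(~q | [](p | ~q)):
1: ~q | [](p | ~q) is T. ✗
2: ~q | [](p | ~q) is T. ✗
3: ~q | [](p | ~q) is T. ✗
4: ~q | [](p | ~q) is T. ✗
5: ~q | [](p | ~q) is T. ✗
6: ~q | [](p | ~q) is T. ✗
7: ~q | [](p | ~q) is T. ✗
— 0 worlds.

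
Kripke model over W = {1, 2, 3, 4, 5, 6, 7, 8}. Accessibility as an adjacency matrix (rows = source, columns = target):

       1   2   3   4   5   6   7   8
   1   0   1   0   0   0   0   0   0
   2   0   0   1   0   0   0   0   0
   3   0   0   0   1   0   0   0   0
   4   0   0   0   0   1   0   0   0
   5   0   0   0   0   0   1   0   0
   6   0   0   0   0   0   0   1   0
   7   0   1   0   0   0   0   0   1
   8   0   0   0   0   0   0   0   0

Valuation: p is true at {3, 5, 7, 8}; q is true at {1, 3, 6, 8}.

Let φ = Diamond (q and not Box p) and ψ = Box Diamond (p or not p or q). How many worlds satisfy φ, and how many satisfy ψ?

For Diamond (q and not Box p):
1: successors {2}; q and not Box p there: 2:F. ✗
2: successors {3}; q and not Box p there: 3:T. ✓
3: successors {4}; q and not Box p there: 4:F. ✗
4: successors {5}; q and not Box p there: 5:F. ✗
5: successors {6}; q and not Box p there: 6:F. ✗
6: successors {7}; q and not Box p there: 7:F. ✗
7: successors {2, 8}; q and not Box p there: 2:F, 8:F. ✗
8: no successors, so Diamond (q and not Box p) fails. ✗
— 1 world.
For Box Diamond (p or not p or q):
1: successors {2}; Diamond (p or not p or q) there: 2:T. ✓
2: successors {3}; Diamond (p or not p or q) there: 3:T. ✓
3: successors {4}; Diamond (p or not p or q) there: 4:T. ✓
4: successors {5}; Diamond (p or not p or q) there: 5:T. ✓
5: successors {6}; Diamond (p or not p or q) there: 6:T. ✓
6: successors {7}; Diamond (p or not p or q) there: 7:T. ✓
7: successors {2, 8}; Diamond (p or not p or q) there: 2:T, 8:F. ✗
8: no successors, so Box Diamond (p or not p or q) holds vacuously. ✓
— 7 worlds.

1 and 7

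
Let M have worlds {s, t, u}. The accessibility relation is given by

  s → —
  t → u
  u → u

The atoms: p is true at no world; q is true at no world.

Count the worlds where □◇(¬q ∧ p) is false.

2

s: no successors, so □◇(¬q ∧ p) holds vacuously. ✓
t: successors {u}; ◇(¬q ∧ p) there: u:F. ✗
u: successors {u}; ◇(¬q ∧ p) there: u:F. ✗
Satisfying worlds: {s}.
So □◇(¬q ∧ p) fails at the other 2 worlds.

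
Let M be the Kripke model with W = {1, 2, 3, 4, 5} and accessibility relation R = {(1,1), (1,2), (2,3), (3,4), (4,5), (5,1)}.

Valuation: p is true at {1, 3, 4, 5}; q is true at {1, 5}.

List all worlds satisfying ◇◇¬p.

1: successors {1, 2}; ◇¬p there: 1:T, 2:F. ✓
2: successors {3}; ◇¬p there: 3:F. ✗
3: successors {4}; ◇¬p there: 4:F. ✗
4: successors {5}; ◇¬p there: 5:F. ✗
5: successors {1}; ◇¬p there: 1:T. ✓

{1, 5}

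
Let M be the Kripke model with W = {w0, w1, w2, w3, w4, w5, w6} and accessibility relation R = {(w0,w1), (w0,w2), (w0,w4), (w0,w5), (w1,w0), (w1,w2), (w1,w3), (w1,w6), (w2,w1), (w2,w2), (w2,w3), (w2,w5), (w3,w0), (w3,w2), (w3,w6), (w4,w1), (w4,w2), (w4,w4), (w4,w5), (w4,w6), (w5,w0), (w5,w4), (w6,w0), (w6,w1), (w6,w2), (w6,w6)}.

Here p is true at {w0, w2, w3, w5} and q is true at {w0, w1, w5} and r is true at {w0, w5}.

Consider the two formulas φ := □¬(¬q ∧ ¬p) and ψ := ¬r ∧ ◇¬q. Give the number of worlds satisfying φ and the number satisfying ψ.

For □¬(¬q ∧ ¬p):
w0: successors {w1, w2, w4, w5}; ¬(¬q ∧ ¬p) there: w1:T, w2:T, w4:F, w5:T. ✗
w1: successors {w0, w2, w3, w6}; ¬(¬q ∧ ¬p) there: w0:T, w2:T, w3:T, w6:F. ✗
w2: successors {w1, w2, w3, w5}; ¬(¬q ∧ ¬p) there: w1:T, w2:T, w3:T, w5:T. ✓
w3: successors {w0, w2, w6}; ¬(¬q ∧ ¬p) there: w0:T, w2:T, w6:F. ✗
w4: successors {w1, w2, w4, w5, w6}; ¬(¬q ∧ ¬p) there: w1:T, w2:T, w4:F, w5:T, w6:F. ✗
w5: successors {w0, w4}; ¬(¬q ∧ ¬p) there: w0:T, w4:F. ✗
w6: successors {w0, w1, w2, w6}; ¬(¬q ∧ ¬p) there: w0:T, w1:T, w2:T, w6:F. ✗
— 1 world.
For ¬r ∧ ◇¬q:
w0: ¬r is F, ◇¬q is T. ✗
w1: ¬r is T, ◇¬q is T. ✓
w2: ¬r is T, ◇¬q is T. ✓
w3: ¬r is T, ◇¬q is T. ✓
w4: ¬r is T, ◇¬q is T. ✓
w5: ¬r is F, ◇¬q is T. ✗
w6: ¬r is T, ◇¬q is T. ✓
— 5 worlds.

1 and 5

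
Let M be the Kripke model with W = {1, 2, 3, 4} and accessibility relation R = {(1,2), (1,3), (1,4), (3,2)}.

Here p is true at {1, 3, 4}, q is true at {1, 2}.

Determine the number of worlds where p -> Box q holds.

3

1: p is T, Box q is F. ✗
2: p is F, Box q is T. ✓
3: p is T, Box q is T. ✓
4: p is T, Box q is T. ✓
Satisfying worlds: {2, 3, 4}.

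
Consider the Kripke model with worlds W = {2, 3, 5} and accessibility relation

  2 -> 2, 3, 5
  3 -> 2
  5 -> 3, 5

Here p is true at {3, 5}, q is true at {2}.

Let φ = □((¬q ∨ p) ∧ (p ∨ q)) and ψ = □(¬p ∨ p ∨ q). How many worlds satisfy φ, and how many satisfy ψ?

For □((¬q ∨ p) ∧ (p ∨ q)):
2: successors {2, 3, 5}; (¬q ∨ p) ∧ (p ∨ q) there: 2:F, 3:T, 5:T. ✗
3: successors {2}; (¬q ∨ p) ∧ (p ∨ q) there: 2:F. ✗
5: successors {3, 5}; (¬q ∨ p) ∧ (p ∨ q) there: 3:T, 5:T. ✓
— 1 world.
For □(¬p ∨ p ∨ q):
2: successors {2, 3, 5}; ¬p ∨ p ∨ q there: 2:T, 3:T, 5:T. ✓
3: successors {2}; ¬p ∨ p ∨ q there: 2:T. ✓
5: successors {3, 5}; ¬p ∨ p ∨ q there: 3:T, 5:T. ✓
— 3 worlds.

1 and 3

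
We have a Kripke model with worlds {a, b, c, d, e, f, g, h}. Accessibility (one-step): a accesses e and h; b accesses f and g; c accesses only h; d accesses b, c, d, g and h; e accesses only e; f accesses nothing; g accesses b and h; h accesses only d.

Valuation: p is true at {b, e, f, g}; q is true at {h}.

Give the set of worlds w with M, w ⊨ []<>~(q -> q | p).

{f}

a: successors {e, h}; <>~(q -> q | p) there: e:F, h:F. ✗
b: successors {f, g}; <>~(q -> q | p) there: f:F, g:F. ✗
c: successors {h}; <>~(q -> q | p) there: h:F. ✗
d: successors {b, c, d, g, h}; <>~(q -> q | p) there: b:F, c:F, d:F, g:F, h:F. ✗
e: successors {e}; <>~(q -> q | p) there: e:F. ✗
f: no successors, so []<>~(q -> q | p) holds vacuously. ✓
g: successors {b, h}; <>~(q -> q | p) there: b:F, h:F. ✗
h: successors {d}; <>~(q -> q | p) there: d:F. ✗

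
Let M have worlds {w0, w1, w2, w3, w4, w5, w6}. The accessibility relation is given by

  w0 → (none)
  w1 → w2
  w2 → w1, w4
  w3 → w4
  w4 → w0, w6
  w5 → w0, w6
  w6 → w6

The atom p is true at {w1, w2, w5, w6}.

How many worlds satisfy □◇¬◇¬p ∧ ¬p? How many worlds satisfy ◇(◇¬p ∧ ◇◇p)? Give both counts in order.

2 and 3

For □◇¬◇¬p ∧ ¬p:
w0: □◇¬◇¬p is T, ¬p is T. ✓
w1: □◇¬◇¬p is T, ¬p is F. ✗
w2: □◇¬◇¬p is F, ¬p is F. ✗
w3: □◇¬◇¬p is T, ¬p is T. ✓
w4: □◇¬◇¬p is F, ¬p is T. ✗
w5: □◇¬◇¬p is F, ¬p is F. ✗
w6: □◇¬◇¬p is T, ¬p is F. ✗
— 2 worlds.
For ◇(◇¬p ∧ ◇◇p):
w0: no successors, so ◇(◇¬p ∧ ◇◇p) fails. ✗
w1: successors {w2}; ◇¬p ∧ ◇◇p there: w2:T. ✓
w2: successors {w1, w4}; ◇¬p ∧ ◇◇p there: w1:F, w4:T. ✓
w3: successors {w4}; ◇¬p ∧ ◇◇p there: w4:T. ✓
w4: successors {w0, w6}; ◇¬p ∧ ◇◇p there: w0:F, w6:F. ✗
w5: successors {w0, w6}; ◇¬p ∧ ◇◇p there: w0:F, w6:F. ✗
w6: successors {w6}; ◇¬p ∧ ◇◇p there: w6:F. ✗
— 3 worlds.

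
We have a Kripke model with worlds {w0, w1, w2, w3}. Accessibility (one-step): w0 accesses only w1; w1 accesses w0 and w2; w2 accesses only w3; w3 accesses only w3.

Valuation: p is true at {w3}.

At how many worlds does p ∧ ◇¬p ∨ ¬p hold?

w0: p ∧ ◇¬p is F, ¬p is T. ✓
w1: p ∧ ◇¬p is F, ¬p is T. ✓
w2: p ∧ ◇¬p is F, ¬p is T. ✓
w3: p ∧ ◇¬p is F, ¬p is F. ✗
Satisfying worlds: {w0, w1, w2}.

3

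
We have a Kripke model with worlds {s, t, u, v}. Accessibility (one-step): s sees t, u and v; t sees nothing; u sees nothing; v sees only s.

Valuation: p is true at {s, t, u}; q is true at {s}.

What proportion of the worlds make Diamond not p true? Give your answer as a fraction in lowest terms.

1/4

s: successors {t, u, v}; not p there: t:F, u:F, v:T. ✓
t: no successors, so Diamond not p fails. ✗
u: no successors, so Diamond not p fails. ✗
v: successors {s}; not p there: s:F. ✗
That's 1 of 4 worlds, so 1/4.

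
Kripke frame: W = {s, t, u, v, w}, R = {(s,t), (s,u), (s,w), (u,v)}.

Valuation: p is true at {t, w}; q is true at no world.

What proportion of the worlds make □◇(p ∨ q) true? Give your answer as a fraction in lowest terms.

s: successors {t, u, w}; ◇(p ∨ q) there: t:F, u:F, w:F. ✗
t: no successors, so □◇(p ∨ q) holds vacuously. ✓
u: successors {v}; ◇(p ∨ q) there: v:F. ✗
v: no successors, so □◇(p ∨ q) holds vacuously. ✓
w: no successors, so □◇(p ∨ q) holds vacuously. ✓
That's 3 of 5 worlds, so 3/5.

3/5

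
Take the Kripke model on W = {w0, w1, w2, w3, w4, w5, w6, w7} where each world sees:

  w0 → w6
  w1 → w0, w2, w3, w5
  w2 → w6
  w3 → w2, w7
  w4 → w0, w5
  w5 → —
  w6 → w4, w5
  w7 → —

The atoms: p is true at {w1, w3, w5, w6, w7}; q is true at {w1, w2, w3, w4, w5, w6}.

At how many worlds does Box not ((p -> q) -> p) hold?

w0: successors {w6}; not ((p -> q) -> p) there: w6:F. ✗
w1: successors {w0, w2, w3, w5}; not ((p -> q) -> p) there: w0:T, w2:T, w3:F, w5:F. ✗
w2: successors {w6}; not ((p -> q) -> p) there: w6:F. ✗
w3: successors {w2, w7}; not ((p -> q) -> p) there: w2:T, w7:F. ✗
w4: successors {w0, w5}; not ((p -> q) -> p) there: w0:T, w5:F. ✗
w5: no successors, so Box not ((p -> q) -> p) holds vacuously. ✓
w6: successors {w4, w5}; not ((p -> q) -> p) there: w4:T, w5:F. ✗
w7: no successors, so Box not ((p -> q) -> p) holds vacuously. ✓
Satisfying worlds: {w5, w7}.

2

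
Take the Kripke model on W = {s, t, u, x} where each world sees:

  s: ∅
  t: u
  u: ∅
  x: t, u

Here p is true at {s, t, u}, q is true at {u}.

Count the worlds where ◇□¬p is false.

2

s: no successors, so ◇□¬p fails. ✗
t: successors {u}; □¬p there: u:T. ✓
u: no successors, so ◇□¬p fails. ✗
x: successors {t, u}; □¬p there: t:F, u:T. ✓
Satisfying worlds: {t, x}.
So ◇□¬p fails at the other 2 worlds.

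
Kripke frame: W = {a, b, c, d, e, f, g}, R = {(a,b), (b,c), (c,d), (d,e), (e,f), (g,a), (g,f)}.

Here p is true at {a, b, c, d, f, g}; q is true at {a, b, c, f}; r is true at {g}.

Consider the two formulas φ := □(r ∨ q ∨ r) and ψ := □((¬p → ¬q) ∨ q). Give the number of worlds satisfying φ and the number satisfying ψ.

5 and 7

For □(r ∨ q ∨ r):
a: successors {b}; r ∨ q ∨ r there: b:T. ✓
b: successors {c}; r ∨ q ∨ r there: c:T. ✓
c: successors {d}; r ∨ q ∨ r there: d:F. ✗
d: successors {e}; r ∨ q ∨ r there: e:F. ✗
e: successors {f}; r ∨ q ∨ r there: f:T. ✓
f: no successors, so □(r ∨ q ∨ r) holds vacuously. ✓
g: successors {a, f}; r ∨ q ∨ r there: a:T, f:T. ✓
— 5 worlds.
For □((¬p → ¬q) ∨ q):
a: successors {b}; (¬p → ¬q) ∨ q there: b:T. ✓
b: successors {c}; (¬p → ¬q) ∨ q there: c:T. ✓
c: successors {d}; (¬p → ¬q) ∨ q there: d:T. ✓
d: successors {e}; (¬p → ¬q) ∨ q there: e:T. ✓
e: successors {f}; (¬p → ¬q) ∨ q there: f:T. ✓
f: no successors, so □((¬p → ¬q) ∨ q) holds vacuously. ✓
g: successors {a, f}; (¬p → ¬q) ∨ q there: a:T, f:T. ✓
— 7 worlds.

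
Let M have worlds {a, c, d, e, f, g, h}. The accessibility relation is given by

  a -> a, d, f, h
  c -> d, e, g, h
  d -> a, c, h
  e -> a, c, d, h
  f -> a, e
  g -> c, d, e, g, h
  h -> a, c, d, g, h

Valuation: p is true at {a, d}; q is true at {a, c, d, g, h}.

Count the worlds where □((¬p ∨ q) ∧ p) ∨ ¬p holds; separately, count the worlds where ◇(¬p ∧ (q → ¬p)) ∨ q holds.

For □((¬p ∨ q) ∧ p) ∨ ¬p:
a: □((¬p ∨ q) ∧ p) is F, ¬p is F. ✗
c: □((¬p ∨ q) ∧ p) is F, ¬p is T. ✓
d: □((¬p ∨ q) ∧ p) is F, ¬p is F. ✗
e: □((¬p ∨ q) ∧ p) is F, ¬p is T. ✓
f: □((¬p ∨ q) ∧ p) is F, ¬p is T. ✓
g: □((¬p ∨ q) ∧ p) is F, ¬p is T. ✓
h: □((¬p ∨ q) ∧ p) is F, ¬p is T. ✓
— 5 worlds.
For ◇(¬p ∧ (q → ¬p)) ∨ q:
a: ◇(¬p ∧ (q → ¬p)) is T, q is T. ✓
c: ◇(¬p ∧ (q → ¬p)) is T, q is T. ✓
d: ◇(¬p ∧ (q → ¬p)) is T, q is T. ✓
e: ◇(¬p ∧ (q → ¬p)) is T, q is F. ✓
f: ◇(¬p ∧ (q → ¬p)) is T, q is F. ✓
g: ◇(¬p ∧ (q → ¬p)) is T, q is T. ✓
h: ◇(¬p ∧ (q → ¬p)) is T, q is T. ✓
— 7 worlds.

5 and 7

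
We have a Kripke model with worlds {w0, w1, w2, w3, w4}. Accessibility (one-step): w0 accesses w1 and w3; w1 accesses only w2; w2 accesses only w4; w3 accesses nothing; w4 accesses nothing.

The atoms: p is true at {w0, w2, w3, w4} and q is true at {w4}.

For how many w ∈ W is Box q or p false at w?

w0: Box q is F, p is T. ✓
w1: Box q is F, p is F. ✗
w2: Box q is T, p is T. ✓
w3: Box q is T, p is T. ✓
w4: Box q is T, p is T. ✓
Satisfying worlds: {w0, w2, w3, w4}.
So Box q or p fails at the other 1 world.

1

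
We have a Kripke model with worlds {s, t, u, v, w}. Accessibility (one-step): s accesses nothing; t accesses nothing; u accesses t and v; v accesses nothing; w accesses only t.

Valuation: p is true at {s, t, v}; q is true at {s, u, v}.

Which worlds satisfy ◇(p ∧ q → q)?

s: no successors, so ◇(p ∧ q → q) fails. ✗
t: no successors, so ◇(p ∧ q → q) fails. ✗
u: successors {t, v}; p ∧ q → q there: t:T, v:T. ✓
v: no successors, so ◇(p ∧ q → q) fails. ✗
w: successors {t}; p ∧ q → q there: t:T. ✓

{u, w}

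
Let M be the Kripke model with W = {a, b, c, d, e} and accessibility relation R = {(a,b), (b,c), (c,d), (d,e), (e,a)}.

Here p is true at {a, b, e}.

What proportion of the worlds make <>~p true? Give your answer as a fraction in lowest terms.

a: successors {b}; ~p there: b:F. ✗
b: successors {c}; ~p there: c:T. ✓
c: successors {d}; ~p there: d:T. ✓
d: successors {e}; ~p there: e:F. ✗
e: successors {a}; ~p there: a:F. ✗
That's 2 of 5 worlds, so 2/5.

2/5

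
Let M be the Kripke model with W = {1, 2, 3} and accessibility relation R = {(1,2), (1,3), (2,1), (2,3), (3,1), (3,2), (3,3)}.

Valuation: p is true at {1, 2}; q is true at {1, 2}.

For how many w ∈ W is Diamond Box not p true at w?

0

1: successors {2, 3}; Box not p there: 2:F, 3:F. ✗
2: successors {1, 3}; Box not p there: 1:F, 3:F. ✗
3: successors {1, 2, 3}; Box not p there: 1:F, 2:F, 3:F. ✗
Satisfying worlds: ∅.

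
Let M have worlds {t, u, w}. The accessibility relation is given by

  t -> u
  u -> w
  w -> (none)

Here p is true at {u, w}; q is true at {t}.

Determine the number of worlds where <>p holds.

2

t: successors {u}; p there: u:T. ✓
u: successors {w}; p there: w:T. ✓
w: no successors, so <>p fails. ✗
Satisfying worlds: {t, u}.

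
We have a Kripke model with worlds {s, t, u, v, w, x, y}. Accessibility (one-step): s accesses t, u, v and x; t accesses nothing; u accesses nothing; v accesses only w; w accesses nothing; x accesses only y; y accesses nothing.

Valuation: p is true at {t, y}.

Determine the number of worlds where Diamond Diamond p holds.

s: successors {t, u, v, x}; Diamond p there: t:F, u:F, v:F, x:T. ✓
t: no successors, so Diamond Diamond p fails. ✗
u: no successors, so Diamond Diamond p fails. ✗
v: successors {w}; Diamond p there: w:F. ✗
w: no successors, so Diamond Diamond p fails. ✗
x: successors {y}; Diamond p there: y:F. ✗
y: no successors, so Diamond Diamond p fails. ✗
Satisfying worlds: {s}.

1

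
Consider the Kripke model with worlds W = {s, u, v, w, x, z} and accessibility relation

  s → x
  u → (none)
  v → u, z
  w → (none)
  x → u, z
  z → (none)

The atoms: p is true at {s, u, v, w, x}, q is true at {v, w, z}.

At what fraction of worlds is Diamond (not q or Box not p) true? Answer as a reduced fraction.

1/2

s: successors {x}; not q or Box not p there: x:T. ✓
u: no successors, so Diamond (not q or Box not p) fails. ✗
v: successors {u, z}; not q or Box not p there: u:T, z:T. ✓
w: no successors, so Diamond (not q or Box not p) fails. ✗
x: successors {u, z}; not q or Box not p there: u:T, z:T. ✓
z: no successors, so Diamond (not q or Box not p) fails. ✗
That's 3 of 6 worlds, so 3/6 = 1/2.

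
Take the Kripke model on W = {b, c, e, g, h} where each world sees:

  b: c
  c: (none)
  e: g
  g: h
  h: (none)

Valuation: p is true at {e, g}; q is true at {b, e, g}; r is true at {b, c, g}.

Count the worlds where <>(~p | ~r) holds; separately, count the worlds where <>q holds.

For <>(~p | ~r):
b: successors {c}; ~p | ~r there: c:T. ✓
c: no successors, so <>(~p | ~r) fails. ✗
e: successors {g}; ~p | ~r there: g:F. ✗
g: successors {h}; ~p | ~r there: h:T. ✓
h: no successors, so <>(~p | ~r) fails. ✗
— 2 worlds.
For <>q:
b: successors {c}; q there: c:F. ✗
c: no successors, so <>q fails. ✗
e: successors {g}; q there: g:T. ✓
g: successors {h}; q there: h:F. ✗
h: no successors, so <>q fails. ✗
— 1 world.

2 and 1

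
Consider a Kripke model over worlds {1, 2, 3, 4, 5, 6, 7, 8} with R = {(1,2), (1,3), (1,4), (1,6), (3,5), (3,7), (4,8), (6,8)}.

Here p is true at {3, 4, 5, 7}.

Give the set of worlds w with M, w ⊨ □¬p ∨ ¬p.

1: □¬p is F, ¬p is T. ✓
2: □¬p is T, ¬p is T. ✓
3: □¬p is F, ¬p is F. ✗
4: □¬p is T, ¬p is F. ✓
5: □¬p is T, ¬p is F. ✓
6: □¬p is T, ¬p is T. ✓
7: □¬p is T, ¬p is F. ✓
8: □¬p is T, ¬p is T. ✓

{1, 2, 4, 5, 6, 7, 8}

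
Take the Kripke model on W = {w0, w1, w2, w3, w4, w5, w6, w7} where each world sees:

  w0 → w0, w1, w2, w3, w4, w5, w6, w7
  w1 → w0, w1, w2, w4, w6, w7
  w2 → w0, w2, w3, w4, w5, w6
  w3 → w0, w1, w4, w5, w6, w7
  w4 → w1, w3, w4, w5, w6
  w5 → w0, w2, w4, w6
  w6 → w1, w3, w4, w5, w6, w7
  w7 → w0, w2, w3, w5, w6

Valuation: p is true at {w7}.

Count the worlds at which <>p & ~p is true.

w0: <>p is T, ~p is T. ✓
w1: <>p is T, ~p is T. ✓
w2: <>p is F, ~p is T. ✗
w3: <>p is T, ~p is T. ✓
w4: <>p is F, ~p is T. ✗
w5: <>p is F, ~p is T. ✗
w6: <>p is T, ~p is T. ✓
w7: <>p is F, ~p is F. ✗
Satisfying worlds: {w0, w1, w3, w6}.

4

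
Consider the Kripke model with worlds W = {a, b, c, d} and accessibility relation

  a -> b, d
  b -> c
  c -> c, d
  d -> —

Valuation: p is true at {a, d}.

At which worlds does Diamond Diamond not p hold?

a: successors {b, d}; Diamond not p there: b:T, d:F. ✓
b: successors {c}; Diamond not p there: c:T. ✓
c: successors {c, d}; Diamond not p there: c:T, d:F. ✓
d: no successors, so Diamond Diamond not p fails. ✗

{a, b, c}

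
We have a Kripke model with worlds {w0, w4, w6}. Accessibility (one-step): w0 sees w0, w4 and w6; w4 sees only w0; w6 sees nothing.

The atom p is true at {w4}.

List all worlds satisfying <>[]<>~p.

{w0}

w0: successors {w0, w4, w6}; []<>~p there: w0:F, w4:T, w6:T. ✓
w4: successors {w0}; []<>~p there: w0:F. ✗
w6: no successors, so <>[]<>~p fails. ✗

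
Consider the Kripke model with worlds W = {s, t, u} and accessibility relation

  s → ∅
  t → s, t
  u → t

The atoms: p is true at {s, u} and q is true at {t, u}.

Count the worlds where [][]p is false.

s: no successors, so [][]p holds vacuously. ✓
t: successors {s, t}; []p there: s:T, t:F. ✗
u: successors {t}; []p there: t:F. ✗
Satisfying worlds: {s}.
So [][]p fails at the other 2 worlds.

2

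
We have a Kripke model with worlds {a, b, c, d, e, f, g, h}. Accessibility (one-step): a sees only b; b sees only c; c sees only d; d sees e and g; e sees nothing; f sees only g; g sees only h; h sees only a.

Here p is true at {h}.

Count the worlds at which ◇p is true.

1

a: successors {b}; p there: b:F. ✗
b: successors {c}; p there: c:F. ✗
c: successors {d}; p there: d:F. ✗
d: successors {e, g}; p there: e:F, g:F. ✗
e: no successors, so ◇p fails. ✗
f: successors {g}; p there: g:F. ✗
g: successors {h}; p there: h:T. ✓
h: successors {a}; p there: a:F. ✗
Satisfying worlds: {g}.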